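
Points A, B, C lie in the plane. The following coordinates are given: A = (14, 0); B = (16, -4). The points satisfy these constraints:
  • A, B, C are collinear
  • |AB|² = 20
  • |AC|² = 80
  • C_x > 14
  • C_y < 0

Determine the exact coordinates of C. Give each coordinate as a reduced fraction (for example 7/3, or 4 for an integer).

1. C_x = 18  [[A, B, C are collinear ⇒ 4x+2y-56=0] ∩ [|C−(14, 0)|²=80]]
2. C_y = -8  [[A, B, C are collinear ⇒ 4x+2y-56=0] ∩ [|C−(14, 0)|²=80]]
   so C = (18, -8)

C = (18, -8)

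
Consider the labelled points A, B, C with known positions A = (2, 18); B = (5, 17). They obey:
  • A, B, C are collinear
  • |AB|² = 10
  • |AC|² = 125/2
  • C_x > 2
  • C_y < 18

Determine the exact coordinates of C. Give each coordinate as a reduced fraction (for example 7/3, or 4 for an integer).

C = (19/2, 31/2)

1. C_x = 19/2  [[A, B, C are collinear ⇒ 1x+3y-56=0] ∩ [|C−(2, 18)|²=125/2]]
2. C_y = 31/2  [[A, B, C are collinear ⇒ 1x+3y-56=0] ∩ [|C−(2, 18)|²=125/2]]
   so C = (19/2, 31/2)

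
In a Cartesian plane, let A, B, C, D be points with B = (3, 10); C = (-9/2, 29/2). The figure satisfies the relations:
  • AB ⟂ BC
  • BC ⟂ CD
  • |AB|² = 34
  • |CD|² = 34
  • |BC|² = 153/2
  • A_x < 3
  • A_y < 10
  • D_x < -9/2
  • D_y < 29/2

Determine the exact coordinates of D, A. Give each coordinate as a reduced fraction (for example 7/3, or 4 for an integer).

1. D_x = -15/2  [[BC ⟂ CD ⇒ -15/2x+9/2y-99=0] ∩ [|D−(-9/2, 29/2)|²=34]]
2. D_y = 19/2  [[BC ⟂ CD ⇒ -15/2x+9/2y-99=0] ∩ [|D−(-9/2, 29/2)|²=34]]
   so D = (-15/2, 19/2)
3. A_x = 0  [[AB ⟂ BC ⇒ 15/2x-9/2y+45/2=0] ∩ [|A−(3, 10)|²=34]]
4. A_y = 5  [[AB ⟂ BC ⇒ 15/2x-9/2y+45/2=0] ∩ [|A−(3, 10)|²=34]]
   so A = (0, 5)

D = (-15/2, 19/2)
A = (0, 5)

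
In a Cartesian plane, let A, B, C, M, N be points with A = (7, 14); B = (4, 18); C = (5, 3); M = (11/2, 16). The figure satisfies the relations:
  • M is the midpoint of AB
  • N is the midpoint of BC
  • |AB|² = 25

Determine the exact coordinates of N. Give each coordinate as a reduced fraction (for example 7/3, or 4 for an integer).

N = (9/2, 21/2)

1. N_x = 9/2  [2·N = B+C = (4, 18)+(5, 3)]
2. N_y = 21/2  [2·N = B+C = (4, 18)+(5, 3)]
   so N = (9/2, 21/2)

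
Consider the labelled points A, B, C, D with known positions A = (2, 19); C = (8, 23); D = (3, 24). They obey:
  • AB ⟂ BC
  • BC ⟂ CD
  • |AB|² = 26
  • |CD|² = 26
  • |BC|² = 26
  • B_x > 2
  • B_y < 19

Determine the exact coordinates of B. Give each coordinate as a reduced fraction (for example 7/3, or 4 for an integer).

B = (7, 18)

1. B_x = 7  [[BC ⟂ CD ⇒ 5x-1y-17=0] ∩ [|B−(2, 19)|²=26]]
2. B_y = 18  [[BC ⟂ CD ⇒ 5x-1y-17=0] ∩ [|B−(2, 19)|²=26]]
   so B = (7, 18)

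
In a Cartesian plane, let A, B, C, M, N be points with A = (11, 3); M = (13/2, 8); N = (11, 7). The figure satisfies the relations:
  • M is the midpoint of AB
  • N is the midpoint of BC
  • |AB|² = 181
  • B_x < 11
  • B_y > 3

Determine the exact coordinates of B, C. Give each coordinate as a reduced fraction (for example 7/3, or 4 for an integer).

1. B_x = 2  [B = 2·M−A = 2·(13/2, 8)−(11, 3)]
2. B_y = 13  [B = 2·M−A = 2·(13/2, 8)−(11, 3)]
   so B = (2, 13)
3. C_x = 20  [C = 2·N−B = 2·(11, 7)−(2, 13)]
4. C_y = 1  [C = 2·N−B = 2·(11, 7)−(2, 13)]
   so C = (20, 1)

B = (2, 13)
C = (20, 1)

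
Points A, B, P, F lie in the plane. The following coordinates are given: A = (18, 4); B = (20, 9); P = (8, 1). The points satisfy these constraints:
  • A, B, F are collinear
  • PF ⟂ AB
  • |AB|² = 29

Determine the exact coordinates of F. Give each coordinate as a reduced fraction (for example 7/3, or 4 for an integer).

F = (452/29, -59/29)

1. F_x = 452/29  [[A, B, F are collinear ⇒ -5x+2y+82=0] ∩ [PF ⟂ AB ⇒ 2x+5y-21=0]]
2. F_y = -59/29  [[A, B, F are collinear ⇒ -5x+2y+82=0] ∩ [PF ⟂ AB ⇒ 2x+5y-21=0]]
   so F = (452/29, -59/29)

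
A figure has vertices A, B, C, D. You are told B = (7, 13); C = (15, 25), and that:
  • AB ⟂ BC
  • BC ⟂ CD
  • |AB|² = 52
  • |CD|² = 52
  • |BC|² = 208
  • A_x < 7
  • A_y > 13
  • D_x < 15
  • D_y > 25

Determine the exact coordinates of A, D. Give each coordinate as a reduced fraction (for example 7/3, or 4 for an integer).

A = (1, 17)
D = (9, 29)

1. A_x = 1  [[AB ⟂ BC ⇒ -8x-12y+212=0] ∩ [|A−(7, 13)|²=52]]
2. A_y = 17  [[AB ⟂ BC ⇒ -8x-12y+212=0] ∩ [|A−(7, 13)|²=52]]
   so A = (1, 17)
3. D_x = 9  [[BC ⟂ CD ⇒ 8x+12y-420=0] ∩ [|D−(15, 25)|²=52]]
4. D_y = 29  [[BC ⟂ CD ⇒ 8x+12y-420=0] ∩ [|D−(15, 25)|²=52]]
   so D = (9, 29)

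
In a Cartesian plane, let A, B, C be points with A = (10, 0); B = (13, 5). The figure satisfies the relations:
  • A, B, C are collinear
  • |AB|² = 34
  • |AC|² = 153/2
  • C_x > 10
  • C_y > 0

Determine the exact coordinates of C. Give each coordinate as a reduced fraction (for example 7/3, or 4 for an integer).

C = (29/2, 15/2)

1. C_x = 29/2  [[A, B, C are collinear ⇒ -5x+3y+50=0] ∩ [|C−(10, 0)|²=153/2]]
2. C_y = 15/2  [[A, B, C are collinear ⇒ -5x+3y+50=0] ∩ [|C−(10, 0)|²=153/2]]
   so C = (29/2, 15/2)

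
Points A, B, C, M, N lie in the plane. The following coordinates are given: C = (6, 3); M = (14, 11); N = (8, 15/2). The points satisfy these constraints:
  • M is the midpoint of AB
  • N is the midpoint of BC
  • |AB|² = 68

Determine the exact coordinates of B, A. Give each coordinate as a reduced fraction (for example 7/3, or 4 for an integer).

1. B_x = 10  [B = 2·N−C = 2·(8, 15/2)−(6, 3)]
2. B_y = 12  [B = 2·N−C = 2·(8, 15/2)−(6, 3)]
   so B = (10, 12)
3. A_x = 18  [A = 2·M−B = 2·(14, 11)−(10, 12)]
4. A_y = 10  [A = 2·M−B = 2·(14, 11)−(10, 12)]
   so A = (18, 10)

B = (10, 12)
A = (18, 10)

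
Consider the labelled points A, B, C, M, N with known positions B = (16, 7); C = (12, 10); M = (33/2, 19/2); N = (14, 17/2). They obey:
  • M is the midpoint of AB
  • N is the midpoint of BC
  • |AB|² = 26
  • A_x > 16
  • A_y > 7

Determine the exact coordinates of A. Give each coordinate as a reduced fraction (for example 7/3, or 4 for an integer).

1. A_x = 17  [A = 2·M−B = 2·(33/2, 19/2)−(16, 7)]
2. A_y = 12  [A = 2·M−B = 2·(33/2, 19/2)−(16, 7)]
   so A = (17, 12)

A = (17, 12)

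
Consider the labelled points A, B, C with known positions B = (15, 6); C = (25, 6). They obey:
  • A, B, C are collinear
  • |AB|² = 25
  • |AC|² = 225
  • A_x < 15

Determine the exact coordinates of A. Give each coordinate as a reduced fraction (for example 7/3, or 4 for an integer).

1. A_x = 10  [[A, B, C are collinear ⇒ 10y-60=0] ∩ [|A−(15, 6)|²=25]]
2. A_y = 6  [[A, B, C are collinear ⇒ 10y-60=0] ∩ [|A−(15, 6)|²=25]]
   so A = (10, 6)

A = (10, 6)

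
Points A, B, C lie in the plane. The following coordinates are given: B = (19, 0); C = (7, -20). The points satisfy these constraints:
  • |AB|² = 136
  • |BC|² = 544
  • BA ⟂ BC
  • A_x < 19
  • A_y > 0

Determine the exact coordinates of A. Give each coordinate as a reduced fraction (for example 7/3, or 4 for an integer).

A = (9, 6)

1. A_x = 9  [[BA ⟂ BC ⇒ -12x-20y+228=0] ∩ [|A−(19, 0)|²=136]]
2. A_y = 6  [[BA ⟂ BC ⇒ -12x-20y+228=0] ∩ [|A−(19, 0)|²=136]]
   so A = (9, 6)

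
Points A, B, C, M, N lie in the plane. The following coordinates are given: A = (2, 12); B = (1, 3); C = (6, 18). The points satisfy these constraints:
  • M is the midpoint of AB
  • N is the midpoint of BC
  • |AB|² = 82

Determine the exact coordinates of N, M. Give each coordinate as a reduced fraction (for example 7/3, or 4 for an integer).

1. M_x = 3/2  [2·M = A+B = (2, 12)+(1, 3)]
2. M_y = 15/2  [2·M = A+B = (2, 12)+(1, 3)]
   so M = (3/2, 15/2)
3. N_x = 7/2  [2·N = B+C = (1, 3)+(6, 18)]
4. N_y = 21/2  [2·N = B+C = (1, 3)+(6, 18)]
   so N = (7/2, 21/2)

N = (7/2, 21/2)
M = (3/2, 15/2)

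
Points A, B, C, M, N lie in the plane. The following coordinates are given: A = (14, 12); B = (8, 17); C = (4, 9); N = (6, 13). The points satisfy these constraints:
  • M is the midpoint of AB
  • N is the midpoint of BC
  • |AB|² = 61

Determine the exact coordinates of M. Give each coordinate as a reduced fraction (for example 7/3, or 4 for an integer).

1. M_x = 11  [2·M = A+B = (14, 12)+(8, 17)]
2. M_y = 29/2  [2·M = A+B = (14, 12)+(8, 17)]
   so M = (11, 29/2)

M = (11, 29/2)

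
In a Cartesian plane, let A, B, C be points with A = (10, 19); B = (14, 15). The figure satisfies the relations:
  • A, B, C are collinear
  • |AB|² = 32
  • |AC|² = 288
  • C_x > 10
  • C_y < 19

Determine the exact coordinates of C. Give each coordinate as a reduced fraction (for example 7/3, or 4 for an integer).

1. C_x = 22  [[A, B, C are collinear ⇒ 4x+4y-116=0] ∩ [|C−(10, 19)|²=288]]
2. C_y = 7  [[A, B, C are collinear ⇒ 4x+4y-116=0] ∩ [|C−(10, 19)|²=288]]
   so C = (22, 7)

C = (22, 7)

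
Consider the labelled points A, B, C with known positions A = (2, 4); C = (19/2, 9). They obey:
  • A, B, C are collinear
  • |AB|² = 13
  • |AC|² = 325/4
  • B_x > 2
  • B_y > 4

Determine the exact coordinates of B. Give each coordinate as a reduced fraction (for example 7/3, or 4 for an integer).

B = (5, 6)

1. B_x = 5  [[A, B, C are collinear ⇒ 5x-15/2y+20=0] ∩ [|B−(2, 4)|²=13]]
2. B_y = 6  [[A, B, C are collinear ⇒ 5x-15/2y+20=0] ∩ [|B−(2, 4)|²=13]]
   so B = (5, 6)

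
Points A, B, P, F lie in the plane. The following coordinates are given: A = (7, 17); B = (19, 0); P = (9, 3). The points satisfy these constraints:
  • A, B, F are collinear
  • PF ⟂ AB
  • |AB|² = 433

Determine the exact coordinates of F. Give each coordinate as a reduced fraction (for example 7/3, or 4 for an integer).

1. F_x = 6175/433  [[A, B, F are collinear ⇒ 17x+12y-323=0] ∩ [PF ⟂ AB ⇒ 12x-17y-57=0]]
2. F_y = 2907/433  [[A, B, F are collinear ⇒ 17x+12y-323=0] ∩ [PF ⟂ AB ⇒ 12x-17y-57=0]]
   so F = (6175/433, 2907/433)

F = (6175/433, 2907/433)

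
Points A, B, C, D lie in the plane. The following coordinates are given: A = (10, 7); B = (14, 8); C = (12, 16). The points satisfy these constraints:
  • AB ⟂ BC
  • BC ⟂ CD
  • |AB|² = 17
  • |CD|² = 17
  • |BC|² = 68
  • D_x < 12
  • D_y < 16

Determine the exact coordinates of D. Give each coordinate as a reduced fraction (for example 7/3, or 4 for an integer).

1. D_x = 8  [[BC ⟂ CD ⇒ -2x+8y-104=0] ∩ [|D−(12, 16)|²=17]]
2. D_y = 15  [[BC ⟂ CD ⇒ -2x+8y-104=0] ∩ [|D−(12, 16)|²=17]]
   so D = (8, 15)

D = (8, 15)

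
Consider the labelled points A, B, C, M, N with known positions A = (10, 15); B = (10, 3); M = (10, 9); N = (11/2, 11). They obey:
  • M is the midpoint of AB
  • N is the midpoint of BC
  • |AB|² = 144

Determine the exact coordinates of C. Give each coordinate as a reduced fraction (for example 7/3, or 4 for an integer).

1. C_x = 1  [C = 2·N−B = 2·(11/2, 11)−(10, 3)]
2. C_y = 19  [C = 2·N−B = 2·(11/2, 11)−(10, 3)]
   so C = (1, 19)

C = (1, 19)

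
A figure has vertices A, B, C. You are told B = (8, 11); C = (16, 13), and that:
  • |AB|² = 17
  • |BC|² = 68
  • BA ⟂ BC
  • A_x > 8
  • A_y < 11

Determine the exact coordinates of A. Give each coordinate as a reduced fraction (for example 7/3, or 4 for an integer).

A = (9, 7)

1. A_x = 9  [[BA ⟂ BC ⇒ 8x+2y-86=0] ∩ [|A−(8, 11)|²=17]]
2. A_y = 7  [[BA ⟂ BC ⇒ 8x+2y-86=0] ∩ [|A−(8, 11)|²=17]]
   so A = (9, 7)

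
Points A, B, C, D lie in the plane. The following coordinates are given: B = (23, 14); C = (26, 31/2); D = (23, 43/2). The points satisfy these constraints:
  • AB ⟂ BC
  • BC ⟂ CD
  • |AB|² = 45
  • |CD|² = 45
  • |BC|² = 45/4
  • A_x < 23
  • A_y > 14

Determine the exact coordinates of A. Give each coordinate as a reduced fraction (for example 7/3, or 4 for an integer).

A = (20, 20)

1. A_x = 20  [[AB ⟂ BC ⇒ -3x-3/2y+90=0] ∩ [|A−(23, 14)|²=45]]
2. A_y = 20  [[AB ⟂ BC ⇒ -3x-3/2y+90=0] ∩ [|A−(23, 14)|²=45]]
   so A = (20, 20)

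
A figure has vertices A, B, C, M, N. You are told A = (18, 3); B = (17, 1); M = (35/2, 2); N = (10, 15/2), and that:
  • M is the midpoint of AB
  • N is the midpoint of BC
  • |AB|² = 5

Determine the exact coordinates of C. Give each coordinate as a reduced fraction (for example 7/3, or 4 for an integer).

1. C_x = 3  [C = 2·N−B = 2·(10, 15/2)−(17, 1)]
2. C_y = 14  [C = 2·N−B = 2·(10, 15/2)−(17, 1)]
   so C = (3, 14)

C = (3, 14)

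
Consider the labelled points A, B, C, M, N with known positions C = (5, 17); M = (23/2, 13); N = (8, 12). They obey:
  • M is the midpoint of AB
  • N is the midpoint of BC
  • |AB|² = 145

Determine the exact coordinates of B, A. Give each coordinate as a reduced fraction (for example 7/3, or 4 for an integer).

1. B_x = 11  [B = 2·N−C = 2·(8, 12)−(5, 17)]
2. B_y = 7  [B = 2·N−C = 2·(8, 12)−(5, 17)]
   so B = (11, 7)
3. A_x = 12  [A = 2·M−B = 2·(23/2, 13)−(11, 7)]
4. A_y = 19  [A = 2·M−B = 2·(23/2, 13)−(11, 7)]
   so A = (12, 19)

B = (11, 7)
A = (12, 19)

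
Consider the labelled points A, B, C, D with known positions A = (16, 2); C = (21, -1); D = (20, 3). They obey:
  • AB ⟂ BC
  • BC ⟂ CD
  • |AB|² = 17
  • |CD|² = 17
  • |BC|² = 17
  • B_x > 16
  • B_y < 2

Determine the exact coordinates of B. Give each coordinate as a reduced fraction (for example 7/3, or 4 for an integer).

1. B_x = 17  [[BC ⟂ CD ⇒ 1x-4y-25=0] ∩ [|B−(16, 2)|²=17]]
2. B_y = -2  [[BC ⟂ CD ⇒ 1x-4y-25=0] ∩ [|B−(16, 2)|²=17]]
   so B = (17, -2)

B = (17, -2)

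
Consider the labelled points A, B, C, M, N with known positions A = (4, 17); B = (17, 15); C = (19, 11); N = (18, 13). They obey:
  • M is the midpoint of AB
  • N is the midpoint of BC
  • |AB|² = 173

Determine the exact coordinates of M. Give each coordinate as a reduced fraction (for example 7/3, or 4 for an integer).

1. M_x = 21/2  [2·M = A+B = (4, 17)+(17, 15)]
2. M_y = 16  [2·M = A+B = (4, 17)+(17, 15)]
   so M = (21/2, 16)

M = (21/2, 16)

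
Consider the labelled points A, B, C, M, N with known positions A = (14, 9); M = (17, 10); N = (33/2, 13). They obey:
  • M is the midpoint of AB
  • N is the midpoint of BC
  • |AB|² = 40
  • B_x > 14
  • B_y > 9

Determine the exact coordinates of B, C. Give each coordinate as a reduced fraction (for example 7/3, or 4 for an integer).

B = (20, 11)
C = (13, 15)

1. B_x = 20  [B = 2·M−A = 2·(17, 10)−(14, 9)]
2. B_y = 11  [B = 2·M−A = 2·(17, 10)−(14, 9)]
   so B = (20, 11)
3. C_x = 13  [C = 2·N−B = 2·(33/2, 13)−(20, 11)]
4. C_y = 15  [C = 2·N−B = 2·(33/2, 13)−(20, 11)]
   so C = (13, 15)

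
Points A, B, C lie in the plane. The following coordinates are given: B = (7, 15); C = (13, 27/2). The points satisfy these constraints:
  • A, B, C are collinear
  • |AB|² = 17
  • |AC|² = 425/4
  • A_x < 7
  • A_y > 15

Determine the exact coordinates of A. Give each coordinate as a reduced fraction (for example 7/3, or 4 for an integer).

1. A_x = 3  [[A, B, C are collinear ⇒ 3/2x+6y-201/2=0] ∩ [|A−(7, 15)|²=17]]
2. A_y = 16  [[A, B, C are collinear ⇒ 3/2x+6y-201/2=0] ∩ [|A−(7, 15)|²=17]]
   so A = (3, 16)

A = (3, 16)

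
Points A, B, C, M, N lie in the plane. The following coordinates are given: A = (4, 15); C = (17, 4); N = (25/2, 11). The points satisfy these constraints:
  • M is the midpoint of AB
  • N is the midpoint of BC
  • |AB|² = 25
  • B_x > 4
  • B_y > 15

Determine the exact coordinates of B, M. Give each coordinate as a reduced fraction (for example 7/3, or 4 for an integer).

B = (8, 18)
M = (6, 33/2)

1. B_x = 8  [B = 2·N−C = 2·(25/2, 11)−(17, 4)]
2. B_y = 18  [B = 2·N−C = 2·(25/2, 11)−(17, 4)]
   so B = (8, 18)
3. M_x = 6  [2·M = A+B = (4, 15)+(8, 18)]
4. M_y = 33/2  [2·M = A+B = (4, 15)+(8, 18)]
   so M = (6, 33/2)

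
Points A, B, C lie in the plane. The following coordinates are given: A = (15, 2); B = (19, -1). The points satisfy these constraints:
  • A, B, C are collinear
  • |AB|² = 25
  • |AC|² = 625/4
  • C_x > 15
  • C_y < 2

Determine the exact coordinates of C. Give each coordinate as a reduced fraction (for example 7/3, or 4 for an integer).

C = (25, -11/2)

1. C_x = 25  [[A, B, C are collinear ⇒ 3x+4y-53=0] ∩ [|C−(15, 2)|²=625/4]]
2. C_y = -11/2  [[A, B, C are collinear ⇒ 3x+4y-53=0] ∩ [|C−(15, 2)|²=625/4]]
   so C = (25, -11/2)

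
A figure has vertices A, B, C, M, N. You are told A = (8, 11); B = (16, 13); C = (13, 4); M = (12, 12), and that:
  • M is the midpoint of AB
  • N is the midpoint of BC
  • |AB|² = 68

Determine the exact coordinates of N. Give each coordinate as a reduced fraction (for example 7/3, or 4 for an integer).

1. N_x = 29/2  [2·N = B+C = (16, 13)+(13, 4)]
2. N_y = 17/2  [2·N = B+C = (16, 13)+(13, 4)]
   so N = (29/2, 17/2)

N = (29/2, 17/2)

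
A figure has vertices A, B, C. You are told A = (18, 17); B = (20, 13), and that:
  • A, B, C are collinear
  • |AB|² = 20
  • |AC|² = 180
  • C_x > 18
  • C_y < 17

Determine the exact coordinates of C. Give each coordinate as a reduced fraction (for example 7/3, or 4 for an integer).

1. C_x = 24  [[A, B, C are collinear ⇒ 4x+2y-106=0] ∩ [|C−(18, 17)|²=180]]
2. C_y = 5  [[A, B, C are collinear ⇒ 4x+2y-106=0] ∩ [|C−(18, 17)|²=180]]
   so C = (24, 5)

C = (24, 5)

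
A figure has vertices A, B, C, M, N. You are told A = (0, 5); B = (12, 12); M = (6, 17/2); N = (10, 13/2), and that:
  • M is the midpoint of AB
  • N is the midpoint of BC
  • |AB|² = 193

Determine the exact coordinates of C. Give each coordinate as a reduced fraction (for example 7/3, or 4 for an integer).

C = (8, 1)

1. C_x = 8  [C = 2·N−B = 2·(10, 13/2)−(12, 12)]
2. C_y = 1  [C = 2·N−B = 2·(10, 13/2)−(12, 12)]
   so C = (8, 1)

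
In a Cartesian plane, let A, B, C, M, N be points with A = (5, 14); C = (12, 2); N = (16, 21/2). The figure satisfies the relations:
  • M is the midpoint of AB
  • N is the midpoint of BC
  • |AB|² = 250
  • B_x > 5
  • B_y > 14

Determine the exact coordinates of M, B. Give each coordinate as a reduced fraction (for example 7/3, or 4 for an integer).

1. B_x = 20  [B = 2·N−C = 2·(16, 21/2)−(12, 2)]
2. B_y = 19  [B = 2·N−C = 2·(16, 21/2)−(12, 2)]
   so B = (20, 19)
3. M_x = 25/2  [2·M = A+B = (5, 14)+(20, 19)]
4. M_y = 33/2  [2·M = A+B = (5, 14)+(20, 19)]
   so M = (25/2, 33/2)

M = (25/2, 33/2)
B = (20, 19)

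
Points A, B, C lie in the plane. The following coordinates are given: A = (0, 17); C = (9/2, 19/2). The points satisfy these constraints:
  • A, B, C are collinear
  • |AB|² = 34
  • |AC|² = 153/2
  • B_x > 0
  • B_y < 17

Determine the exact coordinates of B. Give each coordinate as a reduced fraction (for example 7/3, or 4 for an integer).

B = (3, 12)

1. B_x = 3  [[A, B, C are collinear ⇒ -15/2x-9/2y+153/2=0] ∩ [|B−(0, 17)|²=34]]
2. B_y = 12  [[A, B, C are collinear ⇒ -15/2x-9/2y+153/2=0] ∩ [|B−(0, 17)|²=34]]
   so B = (3, 12)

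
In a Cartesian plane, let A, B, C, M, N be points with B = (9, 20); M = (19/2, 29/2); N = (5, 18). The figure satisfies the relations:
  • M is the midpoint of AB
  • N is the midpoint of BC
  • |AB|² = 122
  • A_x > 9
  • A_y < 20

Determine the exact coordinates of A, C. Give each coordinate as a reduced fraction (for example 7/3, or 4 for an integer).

A = (10, 9)
C = (1, 16)

1. A_x = 10  [A = 2·M−B = 2·(19/2, 29/2)−(9, 20)]
2. A_y = 9  [A = 2·M−B = 2·(19/2, 29/2)−(9, 20)]
   so A = (10, 9)
3. C_x = 1  [C = 2·N−B = 2·(5, 18)−(9, 20)]
4. C_y = 16  [C = 2·N−B = 2·(5, 18)−(9, 20)]
   so C = (1, 16)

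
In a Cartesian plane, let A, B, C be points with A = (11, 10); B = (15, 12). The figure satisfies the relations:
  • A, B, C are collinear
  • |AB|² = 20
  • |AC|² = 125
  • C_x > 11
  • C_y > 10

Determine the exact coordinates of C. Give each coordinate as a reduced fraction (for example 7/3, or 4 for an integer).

C = (21, 15)

1. C_x = 21  [[A, B, C are collinear ⇒ -2x+4y-18=0] ∩ [|C−(11, 10)|²=125]]
2. C_y = 15  [[A, B, C are collinear ⇒ -2x+4y-18=0] ∩ [|C−(11, 10)|²=125]]
   so C = (21, 15)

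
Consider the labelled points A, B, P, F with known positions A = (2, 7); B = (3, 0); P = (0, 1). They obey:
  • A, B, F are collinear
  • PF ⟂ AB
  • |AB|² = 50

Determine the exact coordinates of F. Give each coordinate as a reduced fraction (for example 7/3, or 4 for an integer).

F = (14/5, 7/5)

1. F_x = 14/5  [[A, B, F are collinear ⇒ 7x+1y-21=0] ∩ [PF ⟂ AB ⇒ 1x-7y+7=0]]
2. F_y = 7/5  [[A, B, F are collinear ⇒ 7x+1y-21=0] ∩ [PF ⟂ AB ⇒ 1x-7y+7=0]]
   so F = (14/5, 7/5)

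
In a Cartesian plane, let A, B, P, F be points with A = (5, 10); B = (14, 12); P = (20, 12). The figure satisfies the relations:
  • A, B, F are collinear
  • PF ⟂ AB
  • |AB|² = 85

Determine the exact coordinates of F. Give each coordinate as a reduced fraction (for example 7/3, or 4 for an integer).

1. F_x = 1676/85  [[A, B, F are collinear ⇒ -2x+9y-80=0] ∩ [PF ⟂ AB ⇒ 9x+2y-204=0]]
2. F_y = 1128/85  [[A, B, F are collinear ⇒ -2x+9y-80=0] ∩ [PF ⟂ AB ⇒ 9x+2y-204=0]]
   so F = (1676/85, 1128/85)

F = (1676/85, 1128/85)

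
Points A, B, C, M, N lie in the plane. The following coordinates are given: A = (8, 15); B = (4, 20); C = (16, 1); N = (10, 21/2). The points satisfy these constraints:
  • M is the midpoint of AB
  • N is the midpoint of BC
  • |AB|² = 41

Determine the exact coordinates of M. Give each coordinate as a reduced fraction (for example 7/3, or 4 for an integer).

M = (6, 35/2)

1. M_x = 6  [2·M = A+B = (8, 15)+(4, 20)]
2. M_y = 35/2  [2·M = A+B = (8, 15)+(4, 20)]
   so M = (6, 35/2)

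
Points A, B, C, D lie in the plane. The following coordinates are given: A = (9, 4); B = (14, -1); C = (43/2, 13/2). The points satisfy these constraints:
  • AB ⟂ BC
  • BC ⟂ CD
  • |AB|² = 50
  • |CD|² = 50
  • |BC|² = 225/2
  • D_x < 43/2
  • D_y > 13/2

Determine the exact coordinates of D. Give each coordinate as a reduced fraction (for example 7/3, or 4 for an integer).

1. D_x = 33/2  [[BC ⟂ CD ⇒ 15/2x+15/2y-210=0] ∩ [|D−(43/2, 13/2)|²=50]]
2. D_y = 23/2  [[BC ⟂ CD ⇒ 15/2x+15/2y-210=0] ∩ [|D−(43/2, 13/2)|²=50]]
   so D = (33/2, 23/2)

D = (33/2, 23/2)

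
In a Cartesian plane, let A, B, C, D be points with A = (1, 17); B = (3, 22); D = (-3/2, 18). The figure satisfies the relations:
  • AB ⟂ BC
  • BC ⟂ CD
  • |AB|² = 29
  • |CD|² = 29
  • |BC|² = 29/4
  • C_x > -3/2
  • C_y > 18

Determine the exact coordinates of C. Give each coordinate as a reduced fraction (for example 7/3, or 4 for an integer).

C = (1/2, 23)

1. C_x = 1/2  [[AB ⟂ BC ⇒ 2x+5y-116=0] ∩ [|C−(-3/2, 18)|²=29]]
2. C_y = 23  [[AB ⟂ BC ⇒ 2x+5y-116=0] ∩ [|C−(-3/2, 18)|²=29]]
   so C = (1/2, 23)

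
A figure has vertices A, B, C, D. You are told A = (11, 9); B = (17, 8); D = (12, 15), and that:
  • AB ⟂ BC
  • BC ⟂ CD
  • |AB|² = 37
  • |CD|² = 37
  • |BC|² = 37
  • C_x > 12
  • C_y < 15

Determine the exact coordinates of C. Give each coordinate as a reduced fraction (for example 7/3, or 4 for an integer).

1. C_x = 18  [[AB ⟂ BC ⇒ 6x-1y-94=0] ∩ [|C−(12, 15)|²=37]]
2. C_y = 14  [[AB ⟂ BC ⇒ 6x-1y-94=0] ∩ [|C−(12, 15)|²=37]]
   so C = (18, 14)

C = (18, 14)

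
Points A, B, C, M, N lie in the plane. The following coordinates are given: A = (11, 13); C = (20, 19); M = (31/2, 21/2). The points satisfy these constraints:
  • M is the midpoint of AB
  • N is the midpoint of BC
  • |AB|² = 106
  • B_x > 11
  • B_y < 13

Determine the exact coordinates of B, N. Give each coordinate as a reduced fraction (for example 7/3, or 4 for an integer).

1. B_x = 20  [B = 2·M−A = 2·(31/2, 21/2)−(11, 13)]
2. B_y = 8  [B = 2·M−A = 2·(31/2, 21/2)−(11, 13)]
   so B = (20, 8)
3. N_x = 20  [2·N = B+C = (20, 8)+(20, 19)]
4. N_y = 27/2  [2·N = B+C = (20, 8)+(20, 19)]
   so N = (20, 27/2)

B = (20, 8)
N = (20, 27/2)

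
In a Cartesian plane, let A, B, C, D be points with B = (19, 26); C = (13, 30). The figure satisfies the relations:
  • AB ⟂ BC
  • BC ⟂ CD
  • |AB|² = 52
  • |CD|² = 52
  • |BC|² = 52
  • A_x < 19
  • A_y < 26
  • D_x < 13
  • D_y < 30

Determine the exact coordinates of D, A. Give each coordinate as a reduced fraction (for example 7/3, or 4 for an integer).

D = (9, 24)
A = (15, 20)

1. D_x = 9  [[BC ⟂ CD ⇒ -6x+4y-42=0] ∩ [|D−(13, 30)|²=52]]
2. D_y = 24  [[BC ⟂ CD ⇒ -6x+4y-42=0] ∩ [|D−(13, 30)|²=52]]
   so D = (9, 24)
3. A_x = 15  [[AB ⟂ BC ⇒ 6x-4y-10=0] ∩ [|A−(19, 26)|²=52]]
4. A_y = 20  [[AB ⟂ BC ⇒ 6x-4y-10=0] ∩ [|A−(19, 26)|²=52]]
   so A = (15, 20)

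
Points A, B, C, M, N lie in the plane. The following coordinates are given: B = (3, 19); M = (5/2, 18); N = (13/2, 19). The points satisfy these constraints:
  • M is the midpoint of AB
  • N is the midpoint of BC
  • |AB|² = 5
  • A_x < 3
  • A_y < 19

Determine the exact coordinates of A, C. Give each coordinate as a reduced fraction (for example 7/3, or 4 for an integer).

A = (2, 17)
C = (10, 19)

1. A_x = 2  [A = 2·M−B = 2·(5/2, 18)−(3, 19)]
2. A_y = 17  [A = 2·M−B = 2·(5/2, 18)−(3, 19)]
   so A = (2, 17)
3. C_x = 10  [C = 2·N−B = 2·(13/2, 19)−(3, 19)]
4. C_y = 19  [C = 2·N−B = 2·(13/2, 19)−(3, 19)]
   so C = (10, 19)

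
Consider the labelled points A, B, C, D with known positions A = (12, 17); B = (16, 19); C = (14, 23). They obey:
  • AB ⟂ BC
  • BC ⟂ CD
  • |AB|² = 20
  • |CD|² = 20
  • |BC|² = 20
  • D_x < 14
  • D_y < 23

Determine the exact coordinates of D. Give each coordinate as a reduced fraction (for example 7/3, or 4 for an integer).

1. D_x = 10  [[BC ⟂ CD ⇒ -2x+4y-64=0] ∩ [|D−(14, 23)|²=20]]
2. D_y = 21  [[BC ⟂ CD ⇒ -2x+4y-64=0] ∩ [|D−(14, 23)|²=20]]
   so D = (10, 21)

D = (10, 21)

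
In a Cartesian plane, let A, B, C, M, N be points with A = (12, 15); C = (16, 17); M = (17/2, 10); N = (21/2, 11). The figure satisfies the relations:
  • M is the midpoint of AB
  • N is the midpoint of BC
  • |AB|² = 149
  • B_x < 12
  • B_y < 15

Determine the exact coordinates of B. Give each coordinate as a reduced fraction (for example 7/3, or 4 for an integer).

1. B_x = 5  [B = 2·M−A = 2·(17/2, 10)−(12, 15)]
2. B_y = 5  [B = 2·M−A = 2·(17/2, 10)−(12, 15)]
   so B = (5, 5)

B = (5, 5)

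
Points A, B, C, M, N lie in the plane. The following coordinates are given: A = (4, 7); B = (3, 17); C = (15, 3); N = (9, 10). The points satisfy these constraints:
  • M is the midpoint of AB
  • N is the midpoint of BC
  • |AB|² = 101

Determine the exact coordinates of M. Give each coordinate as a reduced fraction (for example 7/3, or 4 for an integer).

1. M_x = 7/2  [2·M = A+B = (4, 7)+(3, 17)]
2. M_y = 12  [2·M = A+B = (4, 7)+(3, 17)]
   so M = (7/2, 12)

M = (7/2, 12)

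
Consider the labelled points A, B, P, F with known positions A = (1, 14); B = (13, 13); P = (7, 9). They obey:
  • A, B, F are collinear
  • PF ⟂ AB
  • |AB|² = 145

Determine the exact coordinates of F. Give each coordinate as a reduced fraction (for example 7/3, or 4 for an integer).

1. F_x = 1069/145  [[A, B, F are collinear ⇒ 1x+12y-169=0] ∩ [PF ⟂ AB ⇒ 12x-1y-75=0]]
2. F_y = 1953/145  [[A, B, F are collinear ⇒ 1x+12y-169=0] ∩ [PF ⟂ AB ⇒ 12x-1y-75=0]]
   so F = (1069/145, 1953/145)

F = (1069/145, 1953/145)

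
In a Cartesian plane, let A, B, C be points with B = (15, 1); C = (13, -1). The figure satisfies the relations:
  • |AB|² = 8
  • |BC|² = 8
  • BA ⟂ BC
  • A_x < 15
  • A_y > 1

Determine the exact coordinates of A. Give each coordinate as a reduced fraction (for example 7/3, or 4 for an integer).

A = (13, 3)

1. A_x = 13  [[BA ⟂ BC ⇒ -2x-2y+32=0] ∩ [|A−(15, 1)|²=8]]
2. A_y = 3  [[BA ⟂ BC ⇒ -2x-2y+32=0] ∩ [|A−(15, 1)|²=8]]
   so A = (13, 3)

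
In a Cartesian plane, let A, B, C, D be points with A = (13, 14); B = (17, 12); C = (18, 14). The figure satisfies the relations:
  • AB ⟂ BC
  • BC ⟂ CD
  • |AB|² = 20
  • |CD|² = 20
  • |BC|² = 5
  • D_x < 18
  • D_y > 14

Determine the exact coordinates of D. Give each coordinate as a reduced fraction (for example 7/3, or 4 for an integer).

1. D_x = 14  [[BC ⟂ CD ⇒ 1x+2y-46=0] ∩ [|D−(18, 14)|²=20]]
2. D_y = 16  [[BC ⟂ CD ⇒ 1x+2y-46=0] ∩ [|D−(18, 14)|²=20]]
   so D = (14, 16)

D = (14, 16)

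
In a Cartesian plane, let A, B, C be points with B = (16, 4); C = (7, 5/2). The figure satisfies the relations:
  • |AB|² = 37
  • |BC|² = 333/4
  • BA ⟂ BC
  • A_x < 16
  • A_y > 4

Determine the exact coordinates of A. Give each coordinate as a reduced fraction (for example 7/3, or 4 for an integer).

A = (15, 10)

1. A_x = 15  [[BA ⟂ BC ⇒ -9x-3/2y+150=0] ∩ [|A−(16, 4)|²=37]]
2. A_y = 10  [[BA ⟂ BC ⇒ -9x-3/2y+150=0] ∩ [|A−(16, 4)|²=37]]
   so A = (15, 10)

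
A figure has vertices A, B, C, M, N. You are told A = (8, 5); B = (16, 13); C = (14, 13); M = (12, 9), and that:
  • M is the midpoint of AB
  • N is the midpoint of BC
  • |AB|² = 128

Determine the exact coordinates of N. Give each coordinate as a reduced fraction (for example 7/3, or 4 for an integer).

N = (15, 13)

1. N_x = 15  [2·N = B+C = (16, 13)+(14, 13)]
2. N_y = 13  [2·N = B+C = (16, 13)+(14, 13)]
   so N = (15, 13)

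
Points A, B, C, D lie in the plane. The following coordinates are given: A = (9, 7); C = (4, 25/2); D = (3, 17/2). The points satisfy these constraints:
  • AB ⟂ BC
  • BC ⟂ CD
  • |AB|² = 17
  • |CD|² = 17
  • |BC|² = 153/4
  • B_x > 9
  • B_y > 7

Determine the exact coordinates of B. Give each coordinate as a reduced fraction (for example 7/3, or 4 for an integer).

1. B_x = 10  [[BC ⟂ CD ⇒ 1x+4y-54=0] ∩ [|B−(9, 7)|²=17]]
2. B_y = 11  [[BC ⟂ CD ⇒ 1x+4y-54=0] ∩ [|B−(9, 7)|²=17]]
   so B = (10, 11)

B = (10, 11)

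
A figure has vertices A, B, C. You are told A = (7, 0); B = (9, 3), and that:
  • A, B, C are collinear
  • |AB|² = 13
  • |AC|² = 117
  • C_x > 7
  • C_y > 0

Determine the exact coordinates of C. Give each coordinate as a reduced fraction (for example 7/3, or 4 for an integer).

C = (13, 9)

1. C_x = 13  [[A, B, C are collinear ⇒ -3x+2y+21=0] ∩ [|C−(7, 0)|²=117]]
2. C_y = 9  [[A, B, C are collinear ⇒ -3x+2y+21=0] ∩ [|C−(7, 0)|²=117]]
   so C = (13, 9)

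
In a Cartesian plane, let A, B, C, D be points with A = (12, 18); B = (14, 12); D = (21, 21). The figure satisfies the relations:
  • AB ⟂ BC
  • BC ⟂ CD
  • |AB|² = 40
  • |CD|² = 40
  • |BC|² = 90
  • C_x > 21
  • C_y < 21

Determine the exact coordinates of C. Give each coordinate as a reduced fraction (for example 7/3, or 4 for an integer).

C = (23, 15)

1. C_x = 23  [[AB ⟂ BC ⇒ 2x-6y+44=0] ∩ [|C−(21, 21)|²=40]]
2. C_y = 15  [[AB ⟂ BC ⇒ 2x-6y+44=0] ∩ [|C−(21, 21)|²=40]]
   so C = (23, 15)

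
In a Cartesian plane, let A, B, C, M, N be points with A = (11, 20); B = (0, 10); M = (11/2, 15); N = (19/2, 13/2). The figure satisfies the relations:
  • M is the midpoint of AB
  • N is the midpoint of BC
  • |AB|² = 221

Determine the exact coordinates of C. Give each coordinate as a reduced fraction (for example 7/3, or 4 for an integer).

C = (19, 3)

1. C_x = 19  [C = 2·N−B = 2·(19/2, 13/2)−(0, 10)]
2. C_y = 3  [C = 2·N−B = 2·(19/2, 13/2)−(0, 10)]
   so C = (19, 3)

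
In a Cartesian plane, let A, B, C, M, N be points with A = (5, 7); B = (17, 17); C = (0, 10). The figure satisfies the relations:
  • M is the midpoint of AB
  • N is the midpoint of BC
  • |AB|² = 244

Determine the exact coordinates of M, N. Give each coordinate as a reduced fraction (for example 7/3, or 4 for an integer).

1. M_x = 11  [2·M = A+B = (5, 7)+(17, 17)]
2. M_y = 12  [2·M = A+B = (5, 7)+(17, 17)]
   so M = (11, 12)
3. N_x = 17/2  [2·N = B+C = (17, 17)+(0, 10)]
4. N_y = 27/2  [2·N = B+C = (17, 17)+(0, 10)]
   so N = (17/2, 27/2)

M = (11, 12)
N = (17/2, 27/2)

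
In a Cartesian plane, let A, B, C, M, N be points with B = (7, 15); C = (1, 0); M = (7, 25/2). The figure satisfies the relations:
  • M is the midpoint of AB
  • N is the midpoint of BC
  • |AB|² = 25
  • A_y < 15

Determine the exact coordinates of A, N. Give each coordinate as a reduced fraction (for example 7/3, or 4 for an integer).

1. A_x = 7  [A = 2·M−B = 2·(7, 25/2)−(7, 15)]
2. A_y = 10  [A = 2·M−B = 2·(7, 25/2)−(7, 15)]
   so A = (7, 10)
3. N_x = 4  [2·N = B+C = (7, 15)+(1, 0)]
4. N_y = 15/2  [2·N = B+C = (7, 15)+(1, 0)]
   so N = (4, 15/2)

A = (7, 10)
N = (4, 15/2)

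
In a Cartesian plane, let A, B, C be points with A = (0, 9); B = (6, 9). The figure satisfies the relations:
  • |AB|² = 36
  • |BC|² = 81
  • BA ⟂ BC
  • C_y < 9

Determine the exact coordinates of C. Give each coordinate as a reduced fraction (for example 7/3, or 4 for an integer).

C = (6, 0)

1. C_x = 6  [[BA ⟂ BC ⇒ -6x+36=0] ∩ [|C−(6, 9)|²=81]]
2. C_y = 0  [[BA ⟂ BC ⇒ -6x+36=0] ∩ [|C−(6, 9)|²=81]]
   so C = (6, 0)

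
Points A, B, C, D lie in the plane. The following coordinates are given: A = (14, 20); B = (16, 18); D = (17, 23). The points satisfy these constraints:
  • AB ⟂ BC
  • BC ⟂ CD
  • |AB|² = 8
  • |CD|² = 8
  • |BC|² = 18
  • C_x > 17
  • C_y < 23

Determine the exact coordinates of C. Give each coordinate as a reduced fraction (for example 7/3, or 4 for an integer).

C = (19, 21)

1. C_x = 19  [[AB ⟂ BC ⇒ 2x-2y+4=0] ∩ [|C−(17, 23)|²=8]]
2. C_y = 21  [[AB ⟂ BC ⇒ 2x-2y+4=0] ∩ [|C−(17, 23)|²=8]]
   so C = (19, 21)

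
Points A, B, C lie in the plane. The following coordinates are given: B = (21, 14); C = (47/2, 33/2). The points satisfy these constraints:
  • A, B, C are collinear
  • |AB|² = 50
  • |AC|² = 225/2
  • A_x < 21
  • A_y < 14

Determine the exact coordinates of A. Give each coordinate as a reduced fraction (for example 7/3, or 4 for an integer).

1. A_x = 16  [[A, B, C are collinear ⇒ -5/2x+5/2y+35/2=0] ∩ [|A−(21, 14)|²=50]]
2. A_y = 9  [[A, B, C are collinear ⇒ -5/2x+5/2y+35/2=0] ∩ [|A−(21, 14)|²=50]]
   so A = (16, 9)

A = (16, 9)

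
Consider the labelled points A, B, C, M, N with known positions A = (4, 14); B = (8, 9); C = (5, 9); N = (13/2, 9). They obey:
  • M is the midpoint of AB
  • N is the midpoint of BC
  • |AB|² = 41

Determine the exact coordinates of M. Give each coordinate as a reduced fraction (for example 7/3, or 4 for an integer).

M = (6, 23/2)

1. M_x = 6  [2·M = A+B = (4, 14)+(8, 9)]
2. M_y = 23/2  [2·M = A+B = (4, 14)+(8, 9)]
   so M = (6, 23/2)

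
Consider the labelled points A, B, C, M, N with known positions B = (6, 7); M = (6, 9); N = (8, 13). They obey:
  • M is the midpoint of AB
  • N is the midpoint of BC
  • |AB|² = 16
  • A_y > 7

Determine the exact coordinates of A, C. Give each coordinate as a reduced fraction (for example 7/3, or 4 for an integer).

1. A_x = 6  [A = 2·M−B = 2·(6, 9)−(6, 7)]
2. A_y = 11  [A = 2·M−B = 2·(6, 9)−(6, 7)]
   so A = (6, 11)
3. C_x = 10  [C = 2·N−B = 2·(8, 13)−(6, 7)]
4. C_y = 19  [C = 2·N−B = 2·(8, 13)−(6, 7)]
   so C = (10, 19)

A = (6, 11)
C = (10, 19)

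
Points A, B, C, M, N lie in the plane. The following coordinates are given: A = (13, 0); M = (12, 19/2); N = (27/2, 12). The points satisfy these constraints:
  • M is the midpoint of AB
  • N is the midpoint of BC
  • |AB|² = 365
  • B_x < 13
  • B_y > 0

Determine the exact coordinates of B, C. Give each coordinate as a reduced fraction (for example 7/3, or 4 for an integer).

1. B_x = 11  [B = 2·M−A = 2·(12, 19/2)−(13, 0)]
2. B_y = 19  [B = 2·M−A = 2·(12, 19/2)−(13, 0)]
   so B = (11, 19)
3. C_x = 16  [C = 2·N−B = 2·(27/2, 12)−(11, 19)]
4. C_y = 5  [C = 2·N−B = 2·(27/2, 12)−(11, 19)]
   so C = (16, 5)

B = (11, 19)
C = (16, 5)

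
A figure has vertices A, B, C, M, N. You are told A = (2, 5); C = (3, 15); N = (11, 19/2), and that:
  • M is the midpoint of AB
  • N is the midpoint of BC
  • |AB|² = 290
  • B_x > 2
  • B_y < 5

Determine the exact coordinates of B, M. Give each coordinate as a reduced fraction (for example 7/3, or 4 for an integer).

1. B_x = 19  [B = 2·N−C = 2·(11, 19/2)−(3, 15)]
2. B_y = 4  [B = 2·N−C = 2·(11, 19/2)−(3, 15)]
   so B = (19, 4)
3. M_x = 21/2  [2·M = A+B = (2, 5)+(19, 4)]
4. M_y = 9/2  [2·M = A+B = (2, 5)+(19, 4)]
   so M = (21/2, 9/2)

B = (19, 4)
M = (21/2, 9/2)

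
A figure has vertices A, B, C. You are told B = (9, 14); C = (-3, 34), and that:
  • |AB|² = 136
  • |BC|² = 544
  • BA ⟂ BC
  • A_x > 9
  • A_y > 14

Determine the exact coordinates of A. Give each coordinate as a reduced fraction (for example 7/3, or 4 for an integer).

A = (19, 20)

1. A_x = 19  [[BA ⟂ BC ⇒ -12x+20y-172=0] ∩ [|A−(9, 14)|²=136]]
2. A_y = 20  [[BA ⟂ BC ⇒ -12x+20y-172=0] ∩ [|A−(9, 14)|²=136]]
   so A = (19, 20)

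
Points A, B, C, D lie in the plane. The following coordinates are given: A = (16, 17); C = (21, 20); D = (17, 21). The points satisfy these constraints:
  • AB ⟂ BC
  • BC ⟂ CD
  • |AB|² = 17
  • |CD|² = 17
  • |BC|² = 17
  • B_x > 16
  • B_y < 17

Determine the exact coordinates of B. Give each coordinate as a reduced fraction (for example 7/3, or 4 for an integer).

1. B_x = 20  [[BC ⟂ CD ⇒ 4x-1y-64=0] ∩ [|B−(16, 17)|²=17]]
2. B_y = 16  [[BC ⟂ CD ⇒ 4x-1y-64=0] ∩ [|B−(16, 17)|²=17]]
   so B = (20, 16)

B = (20, 16)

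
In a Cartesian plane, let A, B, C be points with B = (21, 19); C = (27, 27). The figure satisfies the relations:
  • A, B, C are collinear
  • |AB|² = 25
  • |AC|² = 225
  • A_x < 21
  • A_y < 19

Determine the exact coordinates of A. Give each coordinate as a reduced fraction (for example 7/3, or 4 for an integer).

1. A_x = 18  [[A, B, C are collinear ⇒ -8x+6y+54=0] ∩ [|A−(21, 19)|²=25]]
2. A_y = 15  [[A, B, C are collinear ⇒ -8x+6y+54=0] ∩ [|A−(21, 19)|²=25]]
   so A = (18, 15)

A = (18, 15)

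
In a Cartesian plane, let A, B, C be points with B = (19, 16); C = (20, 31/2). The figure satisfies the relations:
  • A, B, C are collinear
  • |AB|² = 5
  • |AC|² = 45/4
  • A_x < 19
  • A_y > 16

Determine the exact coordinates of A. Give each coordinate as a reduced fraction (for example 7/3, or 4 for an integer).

1. A_x = 17  [[A, B, C are collinear ⇒ 1/2x+1y-51/2=0] ∩ [|A−(19, 16)|²=5]]
2. A_y = 17  [[A, B, C are collinear ⇒ 1/2x+1y-51/2=0] ∩ [|A−(19, 16)|²=5]]
   so A = (17, 17)

A = (17, 17)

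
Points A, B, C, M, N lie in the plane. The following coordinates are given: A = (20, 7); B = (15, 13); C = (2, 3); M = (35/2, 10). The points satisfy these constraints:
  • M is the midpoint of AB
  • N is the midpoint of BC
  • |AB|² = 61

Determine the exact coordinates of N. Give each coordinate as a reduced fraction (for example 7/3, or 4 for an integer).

N = (17/2, 8)

1. N_x = 17/2  [2·N = B+C = (15, 13)+(2, 3)]
2. N_y = 8  [2·N = B+C = (15, 13)+(2, 3)]
   so N = (17/2, 8)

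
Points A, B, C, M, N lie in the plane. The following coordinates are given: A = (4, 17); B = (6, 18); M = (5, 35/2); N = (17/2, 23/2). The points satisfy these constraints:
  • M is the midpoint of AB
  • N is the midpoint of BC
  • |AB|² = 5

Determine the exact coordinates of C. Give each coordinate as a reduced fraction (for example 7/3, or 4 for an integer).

1. C_x = 11  [C = 2·N−B = 2·(17/2, 23/2)−(6, 18)]
2. C_y = 5  [C = 2·N−B = 2·(17/2, 23/2)−(6, 18)]
   so C = (11, 5)

C = (11, 5)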